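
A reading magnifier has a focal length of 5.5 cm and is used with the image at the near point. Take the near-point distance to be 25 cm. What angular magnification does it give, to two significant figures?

M = 1 + D/f = 1 + 25/5.5 = 5.545.

5.5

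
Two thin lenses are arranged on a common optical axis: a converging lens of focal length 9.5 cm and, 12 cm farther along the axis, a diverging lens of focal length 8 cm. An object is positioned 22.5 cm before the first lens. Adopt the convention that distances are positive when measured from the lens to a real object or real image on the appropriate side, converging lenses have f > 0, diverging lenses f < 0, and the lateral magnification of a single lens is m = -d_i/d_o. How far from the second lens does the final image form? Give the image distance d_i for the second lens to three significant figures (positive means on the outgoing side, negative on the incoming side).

First lens: d_i1 = 1/(1/9.5 - 1/22.5) = 16.442 cm.
This image would form 16.442 cm past lens 1, i.e. 4.442 cm beyond lens 2, so it is a virtual object for lens 2: d_o2 = 12 - 16.442 = -4.442 cm.
Second lens: d_i2 = 1/(1/(-8) - 1/(-4.442)) = 9.989 cm.

9.99 cm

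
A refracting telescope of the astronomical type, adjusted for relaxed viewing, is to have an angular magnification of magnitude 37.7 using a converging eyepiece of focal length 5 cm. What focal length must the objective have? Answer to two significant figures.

|M| = f_obj/|f_eye|, so f_obj = |M| x |f_eye| = 37.7 x 5 = 188.500 cm.

190 cm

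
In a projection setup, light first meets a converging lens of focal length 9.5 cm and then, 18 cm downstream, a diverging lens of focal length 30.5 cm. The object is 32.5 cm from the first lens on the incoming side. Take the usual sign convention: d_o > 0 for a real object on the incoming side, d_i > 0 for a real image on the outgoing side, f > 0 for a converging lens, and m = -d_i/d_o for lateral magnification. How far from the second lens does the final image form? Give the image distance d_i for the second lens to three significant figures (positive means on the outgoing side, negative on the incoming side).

First lens: d_i1 = 1/(1/9.5 - 1/32.5) = 13.424 cm.
The intermediate image is 13.424 cm to the right of lens 1, so d_o2 = L - d_i1 = 18 - 13.424 = 4.576 cm.
Second lens: d_i2 = 1/(1/(-30.5) - 1/(4.576)) = -3.979 cm.

-3.98 cm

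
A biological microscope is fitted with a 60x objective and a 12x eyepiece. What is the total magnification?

The overall magnification of a compound microscope is the product of the objective and eyepiece magnifications:
M = M_obj x M_eye = 60 x 12 = 720.

720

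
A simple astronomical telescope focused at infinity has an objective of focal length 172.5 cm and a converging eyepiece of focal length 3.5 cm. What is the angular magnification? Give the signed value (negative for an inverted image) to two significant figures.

-49

M = -f_obj/f_eye = -172.5/(3.5) = -49.286.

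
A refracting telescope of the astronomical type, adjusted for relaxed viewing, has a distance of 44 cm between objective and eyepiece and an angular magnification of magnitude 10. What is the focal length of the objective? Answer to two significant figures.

In normal adjustment the tube length equals f_obj + f_eye and |M| = f_obj/f_eye.
So f_obj = 10 f_eye and 10 f_eye + f_eye = 44 cm, giving f_eye = 44/11 = 4.000 cm and f_obj = 40.000 cm.

40 cm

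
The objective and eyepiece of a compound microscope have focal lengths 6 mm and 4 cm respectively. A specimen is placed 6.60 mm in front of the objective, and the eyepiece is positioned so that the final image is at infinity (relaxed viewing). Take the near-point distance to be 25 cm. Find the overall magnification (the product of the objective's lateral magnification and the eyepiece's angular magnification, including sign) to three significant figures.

Convert to cm: f_obj = 6 mm = 0.6 cm; d_o = 6.60 mm = 0.66 cm.
Objective: 1/d_i = 1/f_obj - 1/d_o = 1/0.6 - 1/0.66 = 0.15152 cm^-1, so d_i = 6.600 cm.
m_obj = -d_i/d_o = -6.600/0.66 = -10.000.
Eyepiece angular magnification (image at infinity): M_eye = D/f_e = 25/4 = 6.250.
Overall M = m_obj x M_eye = (-10.000)(6.250) = -62.50.

-62.5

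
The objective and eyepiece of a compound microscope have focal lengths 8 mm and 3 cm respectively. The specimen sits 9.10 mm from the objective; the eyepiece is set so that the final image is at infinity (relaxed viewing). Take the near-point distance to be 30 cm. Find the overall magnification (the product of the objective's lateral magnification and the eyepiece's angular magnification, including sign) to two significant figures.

Convert to cm: f_obj = 8 mm = 0.8 cm; d_o = 9.10 mm = 0.91 cm.
Objective: 1/d_i = 1/f_obj - 1/d_o = 1/0.8 - 1/0.91 = 0.15110 cm^-1, so d_i = 6.618 cm.
m_obj = -d_i/d_o = -6.618/0.91 = -7.273.
Eyepiece angular magnification (image at infinity): M_eye = D/f_e = 30/3 = 10.000.
Overall M = m_obj x M_eye = (-7.273)(10.000) = -72.73.

-73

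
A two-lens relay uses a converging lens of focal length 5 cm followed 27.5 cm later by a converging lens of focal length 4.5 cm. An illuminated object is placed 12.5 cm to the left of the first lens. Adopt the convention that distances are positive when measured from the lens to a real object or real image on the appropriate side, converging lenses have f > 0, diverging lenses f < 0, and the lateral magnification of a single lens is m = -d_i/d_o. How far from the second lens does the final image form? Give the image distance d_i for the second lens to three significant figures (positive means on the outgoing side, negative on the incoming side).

Lens 1: 1/d_i1 = 1/f_1 - 1/d_o1 = 1/5 - 1/12.5 = 0.12000 cm^-1, so d_i1 = 8.333 cm.
The intermediate image is 8.333 cm to the right of lens 1, so d_o2 = L - d_i1 = 27.5 - 8.333 = 19.167 cm.
Lens 2: 1/d_i2 = 1/f_2 - 1/d_o2 = 1/4.5 - 1/(19.167) = 0.17005 cm^-1, so d_i2 = 5.881 cm.

5.88 cm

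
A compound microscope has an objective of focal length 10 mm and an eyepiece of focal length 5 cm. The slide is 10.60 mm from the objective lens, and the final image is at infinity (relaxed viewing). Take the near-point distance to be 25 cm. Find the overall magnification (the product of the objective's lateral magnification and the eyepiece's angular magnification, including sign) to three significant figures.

-83.3

Convert to cm: f_obj = 10 mm = 1 cm; d_o = 10.60 mm = 1.06 cm.
Objective: 1/d_i = 1/f_obj - 1/d_o = 1/1 - 1/1.06 = 0.05660 cm^-1, so d_i = 17.667 cm.
m_obj = -d_i/d_o = -17.667/1.06 = -16.667.
Eyepiece angular magnification (image at infinity): M_eye = D/f_e = 25/5 = 5.000.
Overall M = m_obj x M_eye = (-16.667)(5.000) = -83.33.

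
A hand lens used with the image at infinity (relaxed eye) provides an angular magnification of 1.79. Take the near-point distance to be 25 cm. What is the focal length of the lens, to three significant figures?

14.0 cm

For the image at infinity, M = D/f.
f = D/M = 25/1.79 = 13.966 cm.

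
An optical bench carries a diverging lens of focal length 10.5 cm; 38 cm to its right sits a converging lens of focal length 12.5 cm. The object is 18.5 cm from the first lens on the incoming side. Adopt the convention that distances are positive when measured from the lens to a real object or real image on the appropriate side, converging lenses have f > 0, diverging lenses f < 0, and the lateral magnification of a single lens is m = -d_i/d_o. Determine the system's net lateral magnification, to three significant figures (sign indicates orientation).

-0.141

First lens: d_i1 = 1/(1/(-10.5) - 1/18.5) = -6.698 cm.
m_1 = -(-6.698)/18.5 = 0.3621.
With d_i1 < 0 the first image is virtual and lies on the object side; the object distance for lens 2 is d_o2 = 38 - (-6.698) = 44.698 cm.
Second lens: d_i2 = 1/(1/12.5 - 1/(44.698)) = 17.353 cm.
m_2 = -(17.353)/(44.698) = -0.3882.
The system's lateral magnification is m_1 m_2 = (0.3621)(-0.3882) = -0.1406.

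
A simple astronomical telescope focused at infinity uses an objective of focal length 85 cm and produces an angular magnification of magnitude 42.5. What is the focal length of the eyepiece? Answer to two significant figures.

2.0 cm

|M| = f_obj/f_eye, so f_eye = f_obj/|M| = 85/42.5 = 2.000 cm.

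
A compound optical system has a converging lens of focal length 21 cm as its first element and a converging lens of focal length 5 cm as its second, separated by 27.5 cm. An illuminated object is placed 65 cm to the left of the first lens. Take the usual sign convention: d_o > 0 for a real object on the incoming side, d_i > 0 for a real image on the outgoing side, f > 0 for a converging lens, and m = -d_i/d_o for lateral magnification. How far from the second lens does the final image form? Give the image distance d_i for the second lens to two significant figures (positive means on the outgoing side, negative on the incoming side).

First lens: d_i1 = 1/(1/21 - 1/65) = 31.023 cm.
Since 31.023 cm > 27.5 cm, the first image lies past the second lens and serves as a virtual object: d_o2 = L - d_i1 = -3.523 cm.
Second lens: d_i2 = 1/(1/5 - 1/(-3.523)) = 2.067 cm.

2.1 cm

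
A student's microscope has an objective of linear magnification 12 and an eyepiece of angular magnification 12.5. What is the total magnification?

The overall magnification of a compound microscope is the product of the objective and eyepiece magnifications:
M = M_obj x M_eye = 12 x 12.5 = 150.

150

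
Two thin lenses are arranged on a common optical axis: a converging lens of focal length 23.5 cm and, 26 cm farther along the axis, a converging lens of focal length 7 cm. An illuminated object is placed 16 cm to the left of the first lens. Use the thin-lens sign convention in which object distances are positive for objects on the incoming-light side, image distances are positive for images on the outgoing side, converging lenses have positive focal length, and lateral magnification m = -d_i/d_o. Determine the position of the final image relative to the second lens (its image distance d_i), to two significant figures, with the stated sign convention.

7.7 cm

Applying the thin-lens equation to the first lens, 1/23.5 = 1/16 + 1/d_i1, which gives d_i1 = -50.133 cm.
With d_i1 < 0 the first image is virtual and lies on the object side; the object distance for lens 2 is d_o2 = 26 - (-50.133) = 76.133 cm.
Applying the thin-lens equation again with f_2 = 7 cm and d_o2 = 76.133 cm gives d_i2 = 7.709 cm.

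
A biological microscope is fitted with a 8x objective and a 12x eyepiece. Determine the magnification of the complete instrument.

96

The overall magnification of a compound microscope is the product of the objective and eyepiece magnifications:
M = M_obj x M_eye = 8 x 12 = 96.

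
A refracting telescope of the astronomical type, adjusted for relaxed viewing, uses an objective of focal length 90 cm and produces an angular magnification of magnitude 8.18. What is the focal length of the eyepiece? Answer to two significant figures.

11 cm

|M| = f_obj/f_eye, so f_eye = f_obj/|M| = 90/8.18 = 11.002 cm.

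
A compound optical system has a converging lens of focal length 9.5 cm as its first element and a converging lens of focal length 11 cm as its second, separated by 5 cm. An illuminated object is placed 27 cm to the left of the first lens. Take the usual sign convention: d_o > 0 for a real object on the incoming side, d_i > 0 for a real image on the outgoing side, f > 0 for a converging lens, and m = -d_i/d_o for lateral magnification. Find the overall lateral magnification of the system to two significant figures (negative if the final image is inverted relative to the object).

Lens 1: 1/d_i1 = 1/f_1 - 1/d_o1 = 1/9.5 - 1/27 = 0.06823 cm^-1, so d_i1 = 14.657 cm.
m_1 = -(14.657)/27 = -0.5429.
Since 14.657 cm > 5 cm, the first image lies past the second lens and serves as a virtual object: d_o2 = L - d_i1 = -9.657 cm.
Lens 2: 1/d_i2 = 1/f_2 - 1/d_o2 = 1/11 - 1/(-9.657) = 0.19446 cm^-1, so d_i2 = 5.142 cm.
m_2 = -(5.142)/(-9.657) = 0.5325.
The system's lateral magnification is m_1 m_2 = (-0.5429)(0.5325) = -0.2891.

-0.29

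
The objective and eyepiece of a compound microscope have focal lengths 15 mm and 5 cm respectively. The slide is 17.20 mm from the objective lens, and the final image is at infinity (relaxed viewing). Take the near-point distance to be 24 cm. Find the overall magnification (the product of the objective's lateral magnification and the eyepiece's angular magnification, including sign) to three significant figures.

-32.7

Convert to cm: f_obj = 15 mm = 1.5 cm; d_o = 17.20 mm = 1.72 cm.
Objective: 1/d_i = 1/f_obj - 1/d_o = 1/1.5 - 1/1.72 = 0.08527 cm^-1, so d_i = 11.727 cm.
m_obj = -d_i/d_o = -11.727/1.72 = -6.818.
Eyepiece angular magnification (image at infinity): M_eye = D/f_e = 24/5 = 4.800.
Overall M = m_obj x M_eye = (-6.818)(4.800) = -32.73.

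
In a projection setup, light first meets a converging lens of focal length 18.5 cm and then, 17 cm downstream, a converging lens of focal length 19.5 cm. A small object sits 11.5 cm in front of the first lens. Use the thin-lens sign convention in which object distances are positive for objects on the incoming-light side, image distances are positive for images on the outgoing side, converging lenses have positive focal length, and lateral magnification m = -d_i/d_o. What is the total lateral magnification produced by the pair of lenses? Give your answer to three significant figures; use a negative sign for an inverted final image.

-1.85

First lens: d_i1 = 1/(1/18.5 - 1/11.5) = -30.393 cm.
m_1 = -(-30.393)/11.5 = 2.6429.
The intermediate image is virtual, 30.393 cm to the left of lens 1, so d_o2 = L - d_i1 = 17 - (-30.393) = 47.393 cm.
Second lens: d_i2 = 1/(1/19.5 - 1/(47.393)) = 33.133 cm.
m_2 = -(33.133)/(47.393) = -0.6991.
The system's lateral magnification is m_1 m_2 = (2.6429)(-0.6991) = -1.8476.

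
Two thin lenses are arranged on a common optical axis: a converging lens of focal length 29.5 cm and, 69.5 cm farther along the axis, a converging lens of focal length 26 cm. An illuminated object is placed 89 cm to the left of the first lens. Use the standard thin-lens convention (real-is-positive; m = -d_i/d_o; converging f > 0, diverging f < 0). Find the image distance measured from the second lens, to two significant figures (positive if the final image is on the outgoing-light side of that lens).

-1100 cm

First lens: d_i1 = 1/(1/29.5 - 1/89) = 44.126 cm.
That image sits 25.374 cm in front of the second lens, so d_o2 = 25.374 cm.
Second lens: d_i2 = 1/(1/26 - 1/(25.374)) = -1053.785 cm.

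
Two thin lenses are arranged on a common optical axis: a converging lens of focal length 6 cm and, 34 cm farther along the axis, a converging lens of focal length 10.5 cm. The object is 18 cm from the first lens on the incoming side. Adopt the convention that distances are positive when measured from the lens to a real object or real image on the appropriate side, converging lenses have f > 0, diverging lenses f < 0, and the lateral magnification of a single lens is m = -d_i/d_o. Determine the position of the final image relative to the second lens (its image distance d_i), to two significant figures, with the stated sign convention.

18 cm

Applying the thin-lens equation to the first lens, 1/6 = 1/18 + 1/d_i1, which gives d_i1 = 9.000 cm.
That image sits 25.000 cm in front of the second lens, so d_o2 = 25.000 cm.
Applying the thin-lens equation again with f_2 = 10.5 cm and d_o2 = 25.000 cm gives d_i2 = 18.103 cm.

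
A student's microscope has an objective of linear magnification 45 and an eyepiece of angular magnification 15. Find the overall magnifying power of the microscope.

The overall magnification of a compound microscope is the product of the objective and eyepiece magnifications:
M = M_obj x M_eye = 45 x 15 = 675.

675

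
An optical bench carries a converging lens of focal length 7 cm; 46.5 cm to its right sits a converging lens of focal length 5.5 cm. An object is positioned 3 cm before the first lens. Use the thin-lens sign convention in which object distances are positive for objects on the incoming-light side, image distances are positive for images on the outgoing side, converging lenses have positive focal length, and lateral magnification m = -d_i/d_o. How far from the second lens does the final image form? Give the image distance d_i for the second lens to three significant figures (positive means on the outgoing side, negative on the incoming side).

6.15 cm

First lens: d_i1 = 1/(1/7 - 1/3) = -5.250 cm.
The intermediate image is virtual, 5.250 cm to the left of lens 1, so d_o2 = L - d_i1 = 46.5 - (-5.250) = 51.750 cm.
Second lens: d_i2 = 1/(1/5.5 - 1/(51.750)) = 6.154 cm.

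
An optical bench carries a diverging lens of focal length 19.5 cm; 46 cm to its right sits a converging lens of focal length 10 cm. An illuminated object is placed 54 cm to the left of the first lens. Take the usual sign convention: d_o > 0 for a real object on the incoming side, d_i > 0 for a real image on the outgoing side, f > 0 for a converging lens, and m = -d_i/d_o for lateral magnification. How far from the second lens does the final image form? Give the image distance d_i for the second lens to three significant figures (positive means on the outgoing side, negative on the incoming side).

12.0 cm

First lens: d_i1 = 1/(1/(-19.5) - 1/54) = -14.327 cm.
The intermediate image is virtual, 14.327 cm to the left of lens 1, so d_o2 = L - d_i1 = 46 - (-14.327) = 60.327 cm.
Second lens: d_i2 = 1/(1/10 - 1/(60.327)) = 11.987 cm.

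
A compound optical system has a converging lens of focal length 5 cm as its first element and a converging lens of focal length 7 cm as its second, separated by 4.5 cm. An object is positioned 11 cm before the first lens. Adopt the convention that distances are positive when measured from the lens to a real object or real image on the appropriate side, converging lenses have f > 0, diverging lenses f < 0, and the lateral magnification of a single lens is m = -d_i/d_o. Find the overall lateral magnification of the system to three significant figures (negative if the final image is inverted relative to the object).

Applying the thin-lens equation to the first lens, 1/5 = 1/11 + 1/d_i1, which gives d_i1 = 9.167 cm.
Its lateral magnification is m_1 = -d_i1/d_o1 = -(9.167)/11 = -0.8333.
This image would form 9.167 cm past lens 1, i.e. 4.667 cm beyond lens 2, so it is a virtual object for lens 2: d_o2 = 4.5 - 9.167 = -4.667 cm.
Applying the thin-lens equation again with f_2 = 7 cm and d_o2 = -4.667 cm gives d_i2 = 2.800 cm.
m_2 = -(2.800)/(-4.667) = 0.6000.
Overall magnification: m = m_1 m_2 = -0.5000.

-0.500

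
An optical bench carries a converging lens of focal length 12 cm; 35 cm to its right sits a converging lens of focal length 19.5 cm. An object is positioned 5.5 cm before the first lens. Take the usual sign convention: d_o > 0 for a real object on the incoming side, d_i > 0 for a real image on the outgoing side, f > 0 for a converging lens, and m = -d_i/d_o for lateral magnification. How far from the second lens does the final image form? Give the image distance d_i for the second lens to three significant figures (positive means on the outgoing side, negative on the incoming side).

Applying the thin-lens equation to the first lens, 1/12 = 1/5.5 + 1/d_i1, which gives d_i1 = -10.154 cm.
With d_i1 < 0 the first image is virtual and lies on the object side; the object distance for lens 2 is d_o2 = 35 - (-10.154) = 45.154 cm.
Applying the thin-lens equation again with f_2 = 19.5 cm and d_o2 = 45.154 cm gives d_i2 = 34.322 cm.

34.3 cm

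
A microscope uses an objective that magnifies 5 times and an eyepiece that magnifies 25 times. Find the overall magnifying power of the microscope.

125

The overall magnification of a compound microscope is the product of the objective and eyepiece magnifications:
M = M_obj x M_eye = 5 x 25 = 125.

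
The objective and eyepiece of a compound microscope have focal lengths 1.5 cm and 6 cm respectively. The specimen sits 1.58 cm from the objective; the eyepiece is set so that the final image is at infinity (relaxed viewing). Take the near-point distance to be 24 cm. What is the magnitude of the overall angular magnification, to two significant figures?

Objective: 1/d_i = 1/f_obj - 1/d_o = 1/1.5 - 1/1.58 = 0.03376 cm^-1, so d_i = 29.625 cm.
m_obj = -d_i/d_o = -29.625/1.58 = -18.750.
Eyepiece angular magnification (image at infinity): M_eye = D/f_e = 24/6 = 4.000.
Overall M = m_obj x M_eye = (-18.750)(4.000) = -75.00.
|M| = 75.00.

75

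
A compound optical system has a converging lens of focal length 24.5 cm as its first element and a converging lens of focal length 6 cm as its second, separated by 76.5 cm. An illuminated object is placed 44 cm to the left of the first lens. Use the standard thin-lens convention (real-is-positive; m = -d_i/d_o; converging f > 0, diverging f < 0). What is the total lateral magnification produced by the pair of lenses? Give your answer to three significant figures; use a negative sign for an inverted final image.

0.495

Lens 1: 1/d_i1 = 1/f_1 - 1/d_o1 = 1/24.5 - 1/44 = 0.01809 cm^-1, so d_i1 = 55.282 cm.
m_1 = -(55.282)/44 = -1.2564.
The intermediate image is 55.282 cm to the right of lens 1, so d_o2 = L - d_i1 = 76.5 - 55.282 = 21.218 cm.
Lens 2: 1/d_i2 = 1/f_2 - 1/d_o2 = 1/6 - 1/(21.218) = 0.11954 cm^-1, so d_i2 = 8.366 cm.
m_2 = -(8.366)/(21.218) = -0.3943.
The system's lateral magnification is m_1 m_2 = (-1.2564)(-0.3943) = 0.4954.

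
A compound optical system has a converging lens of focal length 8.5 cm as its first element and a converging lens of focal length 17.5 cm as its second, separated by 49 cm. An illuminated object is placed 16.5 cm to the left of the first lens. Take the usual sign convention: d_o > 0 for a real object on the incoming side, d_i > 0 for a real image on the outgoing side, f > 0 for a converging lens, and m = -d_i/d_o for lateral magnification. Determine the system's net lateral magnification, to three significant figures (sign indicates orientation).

1.33

Lens 1: 1/d_i1 = 1/f_1 - 1/d_o1 = 1/8.5 - 1/16.5 = 0.05704 cm^-1, so d_i1 = 17.531 cm.
m_1 = -(17.531)/16.5 = -1.0625.
The intermediate image is 17.531 cm to the right of lens 1, so d_o2 = L - d_i1 = 49 - 17.531 = 31.469 cm.
Lens 2: 1/d_i2 = 1/f_2 - 1/d_o2 = 1/17.5 - 1/(31.469) = 0.02537 cm^-1, so d_i2 = 39.424 cm.
m_2 = -(39.424)/(31.469) = -1.2528.
Overall magnification: m = m_1 m_2 = 1.3311.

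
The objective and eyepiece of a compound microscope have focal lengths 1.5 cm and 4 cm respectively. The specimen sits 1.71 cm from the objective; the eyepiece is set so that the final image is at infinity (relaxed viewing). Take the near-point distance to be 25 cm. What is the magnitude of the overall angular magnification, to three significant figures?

Objective: 1/d_i = 1/f_obj - 1/d_o = 1/1.5 - 1/1.71 = 0.08187 cm^-1, so d_i = 12.214 cm.
m_obj = -d_i/d_o = -12.214/1.71 = -7.143.
Eyepiece angular magnification (image at infinity): M_eye = D/f_e = 25/4 = 6.250.
Overall M = m_obj x M_eye = (-7.143)(6.250) = -44.64.
|M| = 44.64.

44.6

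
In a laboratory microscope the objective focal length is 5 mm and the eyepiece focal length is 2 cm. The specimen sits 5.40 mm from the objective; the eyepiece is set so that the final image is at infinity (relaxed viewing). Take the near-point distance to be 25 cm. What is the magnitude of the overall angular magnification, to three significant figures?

Convert to cm: f_obj = 5 mm = 0.5 cm; d_o = 5.40 mm = 0.54 cm.
Objective: 1/d_i = 1/f_obj - 1/d_o = 1/0.5 - 1/0.54 = 0.14815 cm^-1, so d_i = 6.750 cm.
m_obj = -d_i/d_o = -6.750/0.54 = -12.500.
Eyepiece angular magnification (image at infinity): M_eye = D/f_e = 25/2 = 12.500.
Overall M = m_obj x M_eye = (-12.500)(12.500) = -156.25.
|M| = 156.25.

156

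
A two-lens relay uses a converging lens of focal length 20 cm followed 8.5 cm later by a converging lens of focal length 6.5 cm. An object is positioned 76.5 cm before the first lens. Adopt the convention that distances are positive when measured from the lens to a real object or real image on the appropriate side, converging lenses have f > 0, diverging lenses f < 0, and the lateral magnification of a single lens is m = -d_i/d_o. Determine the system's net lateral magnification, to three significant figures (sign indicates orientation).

-0.0917

Applying the thin-lens equation to the first lens, 1/20 = 1/76.5 + 1/d_i1, which gives d_i1 = 27.080 cm.
Its lateral magnification is m_1 = -d_i1/d_o1 = -(27.080)/76.5 = -0.3540.
Since 27.080 cm > 8.5 cm, the first image lies past the second lens and serves as a virtual object: d_o2 = L - d_i1 = -18.580 cm.
Applying the thin-lens equation again with f_2 = 6.5 cm and d_o2 = -18.580 cm gives d_i2 = 4.815 cm.
m_2 = -(4.815)/(-18.580) = 0.2592.
The system's lateral magnification is m_1 m_2 = (-0.3540)(0.2592) = -0.0917.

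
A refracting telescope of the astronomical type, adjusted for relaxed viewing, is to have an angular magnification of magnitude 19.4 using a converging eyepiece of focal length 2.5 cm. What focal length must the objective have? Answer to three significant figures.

|M| = f_obj/|f_eye|, so f_obj = |M| x |f_eye| = 19.4 x 2.5 = 48.500 cm.

48.5 cm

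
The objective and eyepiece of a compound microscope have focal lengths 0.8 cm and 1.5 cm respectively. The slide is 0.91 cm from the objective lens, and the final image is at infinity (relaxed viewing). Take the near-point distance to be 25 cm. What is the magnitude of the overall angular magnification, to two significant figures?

120

Objective: 1/d_i = 1/f_obj - 1/d_o = 1/0.8 - 1/0.91 = 0.15110 cm^-1, so d_i = 6.618 cm.
m_obj = -d_i/d_o = -6.618/0.91 = -7.273.
Eyepiece angular magnification (image at infinity): M_eye = D/f_e = 25/1.5 = 16.667.
Overall M = m_obj x M_eye = (-7.273)(16.667) = -121.21.
|M| = 121.21.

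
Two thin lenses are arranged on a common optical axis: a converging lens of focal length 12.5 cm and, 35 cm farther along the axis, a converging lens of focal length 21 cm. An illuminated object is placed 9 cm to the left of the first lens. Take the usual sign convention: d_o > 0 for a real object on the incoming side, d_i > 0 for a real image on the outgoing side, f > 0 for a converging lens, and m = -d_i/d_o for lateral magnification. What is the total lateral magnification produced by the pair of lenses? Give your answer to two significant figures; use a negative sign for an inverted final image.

First lens: d_i1 = 1/(1/12.5 - 1/9) = -32.143 cm.
m_1 = -(-32.143)/9 = 3.5714.
With d_i1 < 0 the first image is virtual and lies on the object side; the object distance for lens 2 is d_o2 = 35 - (-32.143) = 67.143 cm.
Second lens: d_i2 = 1/(1/21 - 1/(67.143)) = 30.557 cm.
m_2 = -(30.557)/(67.143) = -0.4551.
The system's lateral magnification is m_1 m_2 = (3.5714)(-0.4551) = -1.6254.

-1.6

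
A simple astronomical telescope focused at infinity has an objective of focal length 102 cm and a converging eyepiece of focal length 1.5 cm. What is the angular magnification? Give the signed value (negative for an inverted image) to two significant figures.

-68

M = -f_obj/f_eye = -102/(1.5) = -68.000.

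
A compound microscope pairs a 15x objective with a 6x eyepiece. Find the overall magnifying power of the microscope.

90

The overall magnification of a compound microscope is the product of the objective and eyepiece magnifications:
M = M_obj x M_eye = 15 x 6 = 90.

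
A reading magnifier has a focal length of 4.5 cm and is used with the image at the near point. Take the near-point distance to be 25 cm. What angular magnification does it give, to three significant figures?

6.56

M = 1 + D/f = 1 + 25/4.5 = 6.556.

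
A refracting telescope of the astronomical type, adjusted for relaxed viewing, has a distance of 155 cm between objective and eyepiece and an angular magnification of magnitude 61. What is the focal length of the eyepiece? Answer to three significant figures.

2.50 cm

In normal adjustment the tube length equals f_obj + f_eye and |M| = f_obj/f_eye.
So f_obj = 61 f_eye and 61 f_eye + f_eye = 155 cm, giving f_eye = 155/62 = 2.500 cm and f_obj = 152.500 cm.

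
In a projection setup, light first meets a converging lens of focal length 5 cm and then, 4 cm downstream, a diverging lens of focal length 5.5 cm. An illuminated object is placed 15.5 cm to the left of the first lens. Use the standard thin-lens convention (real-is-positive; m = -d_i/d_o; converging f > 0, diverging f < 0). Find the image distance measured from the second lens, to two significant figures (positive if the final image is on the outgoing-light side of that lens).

First lens: d_i1 = 1/(1/5 - 1/15.5) = 7.381 cm.
Since 7.381 cm > 4 cm, the first image lies past the second lens and serves as a virtual object: d_o2 = L - d_i1 = -3.381 cm.
Second lens: d_i2 = 1/(1/(-5.5) - 1/(-3.381)) = 8.775 cm.

8.8 cm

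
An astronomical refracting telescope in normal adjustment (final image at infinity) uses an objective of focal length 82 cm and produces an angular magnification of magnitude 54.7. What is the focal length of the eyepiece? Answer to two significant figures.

1.5 cm

|M| = f_obj/f_eye, so f_eye = f_obj/|M| = 82/54.7 = 1.499 cm.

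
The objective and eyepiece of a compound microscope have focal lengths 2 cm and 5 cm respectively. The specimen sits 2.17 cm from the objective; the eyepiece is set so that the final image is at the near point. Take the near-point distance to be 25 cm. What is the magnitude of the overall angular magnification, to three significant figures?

Objective: 1/d_i = 1/f_obj - 1/d_o = 1/2 - 1/2.17 = 0.03917 cm^-1, so d_i = 25.529 cm.
m_obj = -d_i/d_o = -25.529/2.17 = -11.765.
Eyepiece angular magnification (image at near point): M_eye = 1 + D/f_e = 1 + 25/5 = 6.000.
Overall M = m_obj x M_eye = (-11.765)(6.000) = -70.59.
|M| = 70.59.

70.6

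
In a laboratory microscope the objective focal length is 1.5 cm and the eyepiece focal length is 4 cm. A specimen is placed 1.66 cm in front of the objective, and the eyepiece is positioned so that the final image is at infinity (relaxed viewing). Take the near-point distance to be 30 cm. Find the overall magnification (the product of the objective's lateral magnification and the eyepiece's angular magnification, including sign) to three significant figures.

-70.3

Objective: 1/d_i = 1/f_obj - 1/d_o = 1/1.5 - 1/1.66 = 0.06426 cm^-1, so d_i = 15.563 cm.
m_obj = -d_i/d_o = -15.563/1.66 = -9.375.
Eyepiece angular magnification (image at infinity): M_eye = D/f_e = 30/4 = 7.500.
Overall M = m_obj x M_eye = (-9.375)(7.500) = -70.31.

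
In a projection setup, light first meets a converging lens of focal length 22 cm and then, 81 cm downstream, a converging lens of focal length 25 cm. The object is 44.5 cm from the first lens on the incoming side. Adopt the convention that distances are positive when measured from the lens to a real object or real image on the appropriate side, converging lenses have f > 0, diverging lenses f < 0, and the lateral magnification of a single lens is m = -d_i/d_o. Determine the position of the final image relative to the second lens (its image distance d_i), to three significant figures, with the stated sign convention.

75.0 cm

Applying the thin-lens equation to the first lens, 1/22 = 1/44.5 + 1/d_i1, which gives d_i1 = 43.511 cm.
The intermediate image is 43.511 cm to the right of lens 1, so d_o2 = L - d_i1 = 81 - 43.511 = 37.489 cm.
Applying the thin-lens equation again with f_2 = 25 cm and d_o2 = 37.489 cm gives d_i2 = 75.044 cm.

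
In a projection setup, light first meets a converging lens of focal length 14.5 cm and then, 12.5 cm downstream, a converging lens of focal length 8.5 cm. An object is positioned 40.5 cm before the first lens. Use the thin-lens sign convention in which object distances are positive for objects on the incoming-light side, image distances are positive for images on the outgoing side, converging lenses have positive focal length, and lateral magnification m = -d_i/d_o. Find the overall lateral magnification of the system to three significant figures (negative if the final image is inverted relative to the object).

Lens 1: 1/d_i1 = 1/f_1 - 1/d_o1 = 1/14.5 - 1/40.5 = 0.04427 cm^-1, so d_i1 = 22.587 cm.
m_1 = -(22.587)/40.5 = -0.5577.
Since 22.587 cm > 12.5 cm, the first image lies past the second lens and serves as a virtual object: d_o2 = L - d_i1 = -10.087 cm.
Lens 2: 1/d_i2 = 1/f_2 - 1/d_o2 = 1/8.5 - 1/(-10.087) = 0.21679 cm^-1, so d_i2 = 4.613 cm.
m_2 = -(4.613)/(-10.087) = 0.4573.
The system's lateral magnification is m_1 m_2 = (-0.5577)(0.4573) = -0.2550.

-0.255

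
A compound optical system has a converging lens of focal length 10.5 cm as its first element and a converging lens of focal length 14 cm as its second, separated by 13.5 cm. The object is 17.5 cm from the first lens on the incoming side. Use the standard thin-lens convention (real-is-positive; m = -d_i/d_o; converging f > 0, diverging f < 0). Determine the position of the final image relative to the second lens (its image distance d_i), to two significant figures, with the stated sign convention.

First lens: d_i1 = 1/(1/10.5 - 1/17.5) = 26.250 cm.
This image would form 26.250 cm past lens 1, i.e. 12.750 cm beyond lens 2, so it is a virtual object for lens 2: d_o2 = 13.5 - 26.250 = -12.750 cm.
Second lens: d_i2 = 1/(1/14 - 1/(-12.750)) = 6.673 cm.

6.7 cm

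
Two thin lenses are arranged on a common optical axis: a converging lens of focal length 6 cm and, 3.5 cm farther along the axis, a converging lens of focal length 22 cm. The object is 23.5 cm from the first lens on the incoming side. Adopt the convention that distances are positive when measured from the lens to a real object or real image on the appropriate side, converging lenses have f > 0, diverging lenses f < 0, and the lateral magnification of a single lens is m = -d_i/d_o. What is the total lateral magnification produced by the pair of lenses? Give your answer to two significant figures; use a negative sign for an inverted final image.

-0.28

Lens 1: 1/d_i1 = 1/f_1 - 1/d_o1 = 1/6 - 1/23.5 = 0.12411 cm^-1, so d_i1 = 8.057 cm.
m_1 = -(8.057)/23.5 = -0.3429.
This image would form 8.057 cm past lens 1, i.e. 4.557 cm beyond lens 2, so it is a virtual object for lens 2: d_o2 = 3.5 - 8.057 = -4.557 cm.
Lens 2: 1/d_i2 = 1/f_2 - 1/d_o2 = 1/22 - 1/(-4.557) = 0.26489 cm^-1, so d_i2 = 3.775 cm.
m_2 = -(3.775)/(-4.557) = 0.8284.
The system's lateral magnification is m_1 m_2 = (-0.3429)(0.8284) = -0.2840.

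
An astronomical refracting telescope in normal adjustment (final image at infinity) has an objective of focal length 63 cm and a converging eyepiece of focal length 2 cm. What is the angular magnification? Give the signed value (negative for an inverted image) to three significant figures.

-31.5

M = -f_obj/f_eye = -63/(2) = -31.500.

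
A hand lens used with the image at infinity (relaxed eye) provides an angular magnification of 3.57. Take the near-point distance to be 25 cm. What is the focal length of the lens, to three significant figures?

7.00 cm

For the image at infinity, M = D/f.
f = D/M = 25/3.57 = 7.003 cm.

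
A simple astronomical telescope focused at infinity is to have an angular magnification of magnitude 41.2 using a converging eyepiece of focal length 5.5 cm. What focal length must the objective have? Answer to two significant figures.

|M| = f_obj/|f_eye|, so f_obj = |M| x |f_eye| = 41.2 x 5.5 = 226.600 cm.

230 cm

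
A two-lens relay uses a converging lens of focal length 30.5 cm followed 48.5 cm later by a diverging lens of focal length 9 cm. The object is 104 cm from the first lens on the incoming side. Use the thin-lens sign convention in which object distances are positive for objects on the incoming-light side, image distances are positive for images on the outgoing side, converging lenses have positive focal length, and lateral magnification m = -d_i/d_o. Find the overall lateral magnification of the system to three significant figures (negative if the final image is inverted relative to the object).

-0.260

Lens 1: 1/d_i1 = 1/f_1 - 1/d_o1 = 1/30.5 - 1/104 = 0.02317 cm^-1, so d_i1 = 43.156 cm.
m_1 = -(43.156)/104 = -0.4150.
The intermediate image is 43.156 cm to the right of lens 1, so d_o2 = L - d_i1 = 48.5 - 43.156 = 5.344 cm.
Lens 2: 1/d_i2 = 1/f_2 - 1/d_o2 = 1/(-9) - 1/(5.344) = -0.29825 cm^-1, so d_i2 = -3.353 cm.
m_2 = -(-3.353)/(5.344) = 0.6275.
The system's lateral magnification is m_1 m_2 = (-0.4150)(0.6275) = -0.2604.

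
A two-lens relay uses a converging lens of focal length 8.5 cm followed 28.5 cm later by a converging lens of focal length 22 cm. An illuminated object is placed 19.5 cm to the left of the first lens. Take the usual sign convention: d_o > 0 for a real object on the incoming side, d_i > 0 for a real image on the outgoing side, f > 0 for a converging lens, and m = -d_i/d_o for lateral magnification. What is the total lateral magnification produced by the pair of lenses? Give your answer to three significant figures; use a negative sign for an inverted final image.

-1.98

Applying the thin-lens equation to the first lens, 1/8.5 = 1/19.5 + 1/d_i1, which gives d_i1 = 15.068 cm.
Its lateral magnification is m_1 = -d_i1/d_o1 = -(15.068)/19.5 = -0.7727.
The intermediate image is 15.068 cm to the right of lens 1, so d_o2 = L - d_i1 = 28.5 - 15.068 = 13.432 cm.
Applying the thin-lens equation again with f_2 = 22 cm and d_o2 = 13.432 cm gives d_i2 = -34.488 cm.
m_2 = -(-34.488)/(13.432) = 2.5676.
The system's lateral magnification is m_1 m_2 = (-0.7727)(2.5676) = -1.9841.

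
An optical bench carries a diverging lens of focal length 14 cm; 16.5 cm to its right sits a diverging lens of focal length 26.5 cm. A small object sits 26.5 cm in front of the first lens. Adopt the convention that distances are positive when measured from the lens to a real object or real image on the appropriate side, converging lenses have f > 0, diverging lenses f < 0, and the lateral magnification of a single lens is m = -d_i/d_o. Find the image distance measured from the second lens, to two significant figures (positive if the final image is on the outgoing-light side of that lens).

Lens 1: 1/d_i1 = 1/f_1 - 1/d_o1 = 1/(-14) - 1/26.5 = -0.10916 cm^-1, so d_i1 = -9.160 cm.
The intermediate image is virtual, 9.160 cm to the left of lens 1, so d_o2 = L - d_i1 = 16.5 - (-9.160) = 25.660 cm.
Lens 2: 1/d_i2 = 1/f_2 - 1/d_o2 = 1/(-26.5) - 1/(25.660) = -0.07671 cm^-1, so d_i2 = -13.037 cm.

-13 cm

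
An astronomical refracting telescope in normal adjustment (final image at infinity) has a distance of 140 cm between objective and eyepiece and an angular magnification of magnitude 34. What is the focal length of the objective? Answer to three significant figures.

In normal adjustment the tube length equals f_obj + f_eye and |M| = f_obj/f_eye.
So f_obj = 34 f_eye and 34 f_eye + f_eye = 140 cm, giving f_eye = 140/35 = 4.000 cm and f_obj = 136.000 cm.

136 cm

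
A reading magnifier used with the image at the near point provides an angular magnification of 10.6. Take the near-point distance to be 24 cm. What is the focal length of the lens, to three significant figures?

2.50 cm

For the image at the near point, M = 1 + D/f.
f = D/(M - 1) = 24/(10.6 - 1) = 2.500 cm.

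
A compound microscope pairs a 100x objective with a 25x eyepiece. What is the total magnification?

The overall magnification of a compound microscope is the product of the objective and eyepiece magnifications:
M = M_obj x M_eye = 100 x 25 = 2500.

2500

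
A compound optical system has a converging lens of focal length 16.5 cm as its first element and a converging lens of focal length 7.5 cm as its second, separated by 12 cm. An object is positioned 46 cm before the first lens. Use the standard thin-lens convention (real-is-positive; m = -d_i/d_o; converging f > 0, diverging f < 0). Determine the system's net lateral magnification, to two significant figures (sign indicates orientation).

-0.20

Applying the thin-lens equation to the first lens, 1/16.5 = 1/46 + 1/d_i1, which gives d_i1 = 25.729 cm.
Its lateral magnification is m_1 = -d_i1/d_o1 = -(25.729)/46 = -0.5593.
This image would form 25.729 cm past lens 1, i.e. 13.729 cm beyond lens 2, so it is a virtual object for lens 2: d_o2 = 12 - 25.729 = -13.729 cm.
Applying the thin-lens equation again with f_2 = 7.5 cm and d_o2 = -13.729 cm gives d_i2 = 4.850 cm.
m_2 = -(4.850)/(-13.729) = 0.3533.
Overall magnification: m = m_1 m_2 = -0.1976.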